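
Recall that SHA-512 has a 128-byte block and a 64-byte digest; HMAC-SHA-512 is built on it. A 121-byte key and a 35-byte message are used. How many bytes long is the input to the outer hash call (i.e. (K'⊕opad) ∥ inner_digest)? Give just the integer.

192

Key is 121 ≤ 128 bytes, zero-padded: |K'| = 128.
Outer input = (K'⊕opad) ∥ H(inner) → 128 + 64 = 192 bytes.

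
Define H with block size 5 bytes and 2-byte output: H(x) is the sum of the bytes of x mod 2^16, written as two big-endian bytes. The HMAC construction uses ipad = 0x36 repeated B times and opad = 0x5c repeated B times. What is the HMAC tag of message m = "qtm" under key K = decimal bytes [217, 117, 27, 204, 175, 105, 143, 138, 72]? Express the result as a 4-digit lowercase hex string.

031e

Key decimal bytes [217, 117, 27, 204, 175, 105, 143, 138, 72] = d9 75 1b cc af 69 8f 8a 48 is 9 bytes > B = 5, so hash it first: H(key) = 04 ae, then zero-pad to 5 bytes: K' = 04 ae 00 00 00.
K' ⊕ ipad = 32 98 36 36 36.  K' ⊕ opad = 58 f2 5c 5c 5c.
Inner input = (K'⊕ipad) ∥ m = 32 98 36 36 36 ∥ 71 74 6d.
Inner hash: sum = 50+152+54+54+54+113+116+109 = 702 → 02 be.
Outer input = (K'⊕opad) ∥ inner = 58 f2 5c 5c 5c ∥ 02 be.
Outer hash (tag): sum = 88+242+92+92+92+2+190 = 798 → 03 1e.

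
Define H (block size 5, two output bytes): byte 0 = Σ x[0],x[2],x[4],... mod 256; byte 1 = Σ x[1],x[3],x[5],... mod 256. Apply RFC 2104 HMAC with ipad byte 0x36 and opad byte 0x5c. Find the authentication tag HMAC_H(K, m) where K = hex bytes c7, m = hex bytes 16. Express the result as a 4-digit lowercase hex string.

d515

Key hex bytes c7 is 1 byte ≤ B = 5; zero-pad to 5 bytes: K' = c7 00 00 00 00.
K' ⊕ ipad = f1 36 36 36 36.  K' ⊕ opad = 9b 5c 5c 5c 5c.
Inner input = (K'⊕ipad) ∥ m = f1 36 36 36 36 ∥ 16.
Inner hash: even-index sum = 349 mod 256 = 93; odd-index sum = 130 mod 256 = 130 → 5d 82.
Outer input = (K'⊕opad) ∥ inner = 9b 5c 5c 5c 5c ∥ 5d 82.
Outer hash (tag): even-index sum = 469 mod 256 = 213; odd-index sum = 277 mod 256 = 21 → d5 15.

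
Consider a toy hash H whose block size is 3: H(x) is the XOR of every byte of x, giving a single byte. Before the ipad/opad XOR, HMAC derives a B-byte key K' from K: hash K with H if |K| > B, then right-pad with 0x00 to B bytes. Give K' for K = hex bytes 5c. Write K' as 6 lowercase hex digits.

5c0000

Key hex bytes 5c is 1 byte ≤ B = 3; zero-pad to 3 bytes: K' = 5c 00 00.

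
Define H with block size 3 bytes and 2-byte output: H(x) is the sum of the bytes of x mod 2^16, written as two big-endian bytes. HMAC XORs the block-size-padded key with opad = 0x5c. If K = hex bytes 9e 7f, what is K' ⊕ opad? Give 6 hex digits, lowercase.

Key hex bytes 9e 7f is 2 bytes ≤ B = 3; zero-pad to 3 bytes: K' = 9e 7f 00.
XOR each byte with 0x5c: 9e⊕5c=c2, 7f⊕5c=23, 00⊕5c=5c.

c2235c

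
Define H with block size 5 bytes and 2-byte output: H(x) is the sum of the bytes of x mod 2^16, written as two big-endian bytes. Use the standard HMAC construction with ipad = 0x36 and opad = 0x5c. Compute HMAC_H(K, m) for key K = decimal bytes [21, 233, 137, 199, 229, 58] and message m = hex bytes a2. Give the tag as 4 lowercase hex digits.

0279

Key decimal bytes [21, 233, 137, 199, 229, 58] = 15 e9 89 c7 e5 3a is 6 bytes > B = 5, so hash it first: H(key) = 03 6d, then zero-pad to 5 bytes: K' = 03 6d 00 00 00.
K' ⊕ ipad = 35 5b 36 36 36.  K' ⊕ opad = 5f 31 5c 5c 5c.
Inner input = (K'⊕ipad) ∥ m = 35 5b 36 36 36 ∥ a2.
Inner hash: sum = 53+91+54+54+54+162 = 468 → 01 d4.
Outer input = (K'⊕opad) ∥ inner = 5f 31 5c 5c 5c ∥ 01 d4.
Outer hash (tag): sum = 95+49+92+92+92+1+212 = 633 → 02 79.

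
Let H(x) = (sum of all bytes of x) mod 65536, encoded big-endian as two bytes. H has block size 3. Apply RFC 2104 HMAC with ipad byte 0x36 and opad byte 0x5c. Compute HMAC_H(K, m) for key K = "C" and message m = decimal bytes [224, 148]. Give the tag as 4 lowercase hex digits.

Key "C" = 43 is 1 byte ≤ B = 3; zero-pad to 3 bytes: K' = 43 00 00.
K' ⊕ ipad = 75 36 36.  K' ⊕ opad = 1f 5c 5c.
Inner input = (K'⊕ipad) ∥ m = 75 36 36 ∥ e0 94.
Inner hash: sum = 117+54+54+224+148 = 597 → 02 55.
Outer input = (K'⊕opad) ∥ inner = 1f 5c 5c ∥ 02 55.
Outer hash (tag): sum = 31+92+92+2+85 = 302 → 01 2e.

012e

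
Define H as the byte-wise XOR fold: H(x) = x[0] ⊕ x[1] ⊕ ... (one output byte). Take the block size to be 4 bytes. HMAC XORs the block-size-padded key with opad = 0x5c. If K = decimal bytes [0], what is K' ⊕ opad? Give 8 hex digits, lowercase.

Key decimal bytes [0] = 00 is 1 byte ≤ B = 4; zero-pad to 4 bytes: K' = 00 00 00 00.
XOR each byte with 0x5c: 00⊕5c=5c, 00⊕5c=5c, 00⊕5c=5c, 00⊕5c=5c.

5c5c5c5c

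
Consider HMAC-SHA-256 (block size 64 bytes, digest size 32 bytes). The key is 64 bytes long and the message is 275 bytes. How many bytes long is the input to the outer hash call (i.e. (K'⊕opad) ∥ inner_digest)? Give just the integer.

96

Key is 64 ≤ 64 bytes, zero-padded: |K'| = 64.
Outer input = (K'⊕opad) ∥ H(inner) → 64 + 32 = 96 bytes.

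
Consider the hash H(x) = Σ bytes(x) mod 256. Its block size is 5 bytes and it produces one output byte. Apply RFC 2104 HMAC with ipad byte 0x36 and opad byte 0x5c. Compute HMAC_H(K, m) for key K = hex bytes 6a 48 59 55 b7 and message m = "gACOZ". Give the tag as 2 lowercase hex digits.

04

Key hex bytes 6a 48 59 55 b7 is exactly B = 5 bytes: K' = 6a 48 59 55 b7.
K' ⊕ ipad = 5c 7e 6f 63 81.  K' ⊕ opad = 36 14 05 09 eb.
Inner input = (K'⊕ipad) ∥ m = 5c 7e 6f 63 81 ∥ 67 41 43 4f 5a.
Inner hash: sum = 92+126+111+99+129+103+65+67+79+90 = 961; mod 256 = 193 → c1.
Outer input = (K'⊕opad) ∥ inner = 36 14 05 09 eb ∥ c1.
Outer hash (tag): sum = 54+20+5+9+235+193 = 516; mod 256 = 4 → 04.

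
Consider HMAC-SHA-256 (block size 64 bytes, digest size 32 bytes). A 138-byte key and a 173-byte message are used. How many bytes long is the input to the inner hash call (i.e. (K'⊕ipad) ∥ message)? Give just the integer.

Key is 138 > 64 bytes, so it is hashed to 32 bytes then zero-padded to 64: |K'| = 64.
Inner input = (K'⊕ipad) ∥ m → 64 + 173 = 237 bytes.

237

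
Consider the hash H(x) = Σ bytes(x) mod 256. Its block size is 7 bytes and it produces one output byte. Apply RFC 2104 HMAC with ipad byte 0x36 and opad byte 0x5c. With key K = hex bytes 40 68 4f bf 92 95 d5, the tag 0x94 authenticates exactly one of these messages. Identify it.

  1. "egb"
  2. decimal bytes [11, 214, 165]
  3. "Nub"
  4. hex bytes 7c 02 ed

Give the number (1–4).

Key hex bytes 40 68 4f bf 92 95 d5 is exactly B = 7 bytes: K' = 40 68 4f bf 92 95 d5.
K' ⊕ ipad = 76 5e 79 89 a4 a3 e3; K' ⊕ opad = 1c 34 13 e3 ce c9 89.
m1: inner = H(76 5e 79 89 a4 a3 e3 65 67 62) = 2e; tag = H(1c 34 13 e3 ce c9 89 2e) = 94 ← matches
m2: inner = H(76 5e 79 89 a4 a3 e3 0b d6 a5) = 86; tag = H(1c 34 13 e3 ce c9 89 86) = ec
m3: inner = H(76 5e 79 89 a4 a3 e3 4e 75 62) = 25; tag = H(1c 34 13 e3 ce c9 89 25) = 8b
m4: inner = H(76 5e 79 89 a4 a3 e3 7c 02 ed) = 6b; tag = H(1c 34 13 e3 ce c9 89 6b) = d1

1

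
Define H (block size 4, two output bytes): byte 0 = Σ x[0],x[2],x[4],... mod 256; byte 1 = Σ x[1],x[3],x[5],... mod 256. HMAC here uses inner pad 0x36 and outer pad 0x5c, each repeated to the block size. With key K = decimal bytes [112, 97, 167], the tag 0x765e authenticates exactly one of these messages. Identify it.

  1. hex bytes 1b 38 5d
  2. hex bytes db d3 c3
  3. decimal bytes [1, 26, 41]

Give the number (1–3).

1

Key decimal bytes [112, 97, 167] = 70 61 a7 is 3 bytes ≤ B = 4; zero-pad to 4 bytes: K' = 70 61 a7 00.
K' ⊕ ipad = 46 57 91 36; K' ⊕ opad = 2c 3d fb 5c.
m1: inner = H(46 57 91 36 1b 38 5d) = 4f c5; tag = H(2c 3d fb 5c 4f c5) = 765e ← matches
m2: inner = H(46 57 91 36 db d3 c3) = 75 60; tag = H(2c 3d fb 5c 75 60) = 9cf9
m3: inner = H(46 57 91 36 01 1a 29) = 01 a7; tag = H(2c 3d fb 5c 01 a7) = 2840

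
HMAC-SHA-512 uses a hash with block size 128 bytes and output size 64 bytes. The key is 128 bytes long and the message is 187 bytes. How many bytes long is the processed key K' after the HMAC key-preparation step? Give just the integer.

Key is 128 ≤ 128 bytes, zero-padded: |K'| = 128.

128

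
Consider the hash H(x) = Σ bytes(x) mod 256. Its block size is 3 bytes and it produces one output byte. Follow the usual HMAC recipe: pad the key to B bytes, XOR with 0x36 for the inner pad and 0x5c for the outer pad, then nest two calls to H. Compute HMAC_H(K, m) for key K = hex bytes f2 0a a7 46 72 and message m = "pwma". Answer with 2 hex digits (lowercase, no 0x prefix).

Key hex bytes f2 0a a7 46 72 is 5 bytes > B = 3, so hash it first: H(key) = 5b, then zero-pad to 3 bytes: K' = 5b 00 00.
K' ⊕ ipad = 6d 36 36.  K' ⊕ opad = 07 5c 5c.
Inner input = (K'⊕ipad) ∥ m = 6d 36 36 ∥ 70 77 6d 61.
Inner hash: sum = 109+54+54+112+119+109+97 = 654; mod 256 = 142 → 8e.
Outer input = (K'⊕opad) ∥ inner = 07 5c 5c ∥ 8e.
Outer hash (tag): sum = 7+92+92+142 = 333; mod 256 = 77 → 4d.

4d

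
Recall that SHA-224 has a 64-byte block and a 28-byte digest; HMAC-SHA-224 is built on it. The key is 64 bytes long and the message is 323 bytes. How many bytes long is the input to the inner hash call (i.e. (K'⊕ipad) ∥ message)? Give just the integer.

387

Key is 64 ≤ 64 bytes, zero-padded: |K'| = 64.
Inner input = (K'⊕ipad) ∥ m → 64 + 323 = 387 bytes.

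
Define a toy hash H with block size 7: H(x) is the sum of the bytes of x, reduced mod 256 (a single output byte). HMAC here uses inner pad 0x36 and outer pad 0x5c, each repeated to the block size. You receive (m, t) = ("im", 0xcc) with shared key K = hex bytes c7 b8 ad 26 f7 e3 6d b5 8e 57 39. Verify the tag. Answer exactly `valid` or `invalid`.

Key hex bytes c7 b8 ad 26 f7 e3 6d b5 8e 57 39 is 11 bytes > B = 7, so hash it first: H(key) = 6c, then zero-pad to 7 bytes: K' = 6c 00 00 00 00 00 00.
K' ⊕ ipad = 5a 36 36 36 36 36 36; K' ⊕ opad = 30 5c 5c 5c 5c 5c 5c.
Inner hash: sum = 90+54+54+54+54+54+54+105+109 = 628; mod 256 = 116 → 74.
Outer hash (recomputed tag): sum = 48+92+92+92+92+92+92+116 = 716; mod 256 = 204 → cc.
Recomputed tag = cc; claimed = cc → match.

valid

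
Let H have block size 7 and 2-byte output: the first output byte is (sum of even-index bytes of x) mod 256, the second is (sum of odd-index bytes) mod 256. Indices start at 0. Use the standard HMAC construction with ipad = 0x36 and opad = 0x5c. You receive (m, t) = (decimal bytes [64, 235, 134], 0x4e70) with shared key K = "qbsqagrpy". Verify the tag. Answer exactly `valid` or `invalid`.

invalid

Key "qbsqagrpy" = 71 62 73 71 61 67 72 70 79 is 9 bytes > B = 7, so hash it first: H(key) = 30 aa, then zero-pad to 7 bytes: K' = 30 aa 00 00 00 00 00.
K' ⊕ ipad = 06 9c 36 36 36 36 36; K' ⊕ opad = 6c f6 5c 5c 5c 5c 5c.
Inner hash: even-index sum = 403 mod 256 = 147; odd-index sum = 462 mod 256 = 206 → 93 ce.
Outer hash (recomputed tag): even-index sum = 590 mod 256 = 78; odd-index sum = 577 mod 256 = 65 → 4e 41.
Recomputed tag = 4e41; claimed = 4e70 → mismatch.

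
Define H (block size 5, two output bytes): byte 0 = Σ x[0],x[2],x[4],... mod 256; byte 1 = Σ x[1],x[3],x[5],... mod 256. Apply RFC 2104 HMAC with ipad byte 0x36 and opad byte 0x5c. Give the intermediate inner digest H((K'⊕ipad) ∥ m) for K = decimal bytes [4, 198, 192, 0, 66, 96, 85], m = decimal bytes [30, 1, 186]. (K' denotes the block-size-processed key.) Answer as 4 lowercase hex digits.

Key decimal bytes [4, 198, 192, 0, 66, 96, 85] = 04 c6 c0 00 42 60 55 is 7 bytes > B = 5, so hash it first: H(key) = 5b 26, then zero-pad to 5 bytes: K' = 5b 26 00 00 00.
K' ⊕ ipad = 6d 10 36 36 36.
Inner input = 6d 10 36 36 36 ∥ 1e 01 ba.
Inner hash: even-index sum = 218 mod 256 = 218; odd-index sum = 286 mod 256 = 30 → da 1e.

da1e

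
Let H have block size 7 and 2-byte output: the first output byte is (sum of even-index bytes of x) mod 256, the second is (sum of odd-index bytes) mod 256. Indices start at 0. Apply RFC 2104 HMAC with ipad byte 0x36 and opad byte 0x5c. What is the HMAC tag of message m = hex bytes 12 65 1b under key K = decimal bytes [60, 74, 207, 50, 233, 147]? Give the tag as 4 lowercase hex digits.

56d0

Key decimal bytes [60, 74, 207, 50, 233, 147] = 3c 4a cf 32 e9 93 is 6 bytes ≤ B = 7; zero-pad to 7 bytes: K' = 3c 4a cf 32 e9 93 00.
K' ⊕ ipad = 0a 7c f9 04 df a5 36.  K' ⊕ opad = 60 16 93 6e b5 cf 5c.
Inner input = (K'⊕ipad) ∥ m = 0a 7c f9 04 df a5 36 ∥ 12 65 1b.
Inner hash: even-index sum = 637 mod 256 = 125; odd-index sum = 338 mod 256 = 82 → 7d 52.
Outer input = (K'⊕opad) ∥ inner = 60 16 93 6e b5 cf 5c ∥ 7d 52.
Outer hash (tag): even-index sum = 598 mod 256 = 86; odd-index sum = 464 mod 256 = 208 → 56 d0.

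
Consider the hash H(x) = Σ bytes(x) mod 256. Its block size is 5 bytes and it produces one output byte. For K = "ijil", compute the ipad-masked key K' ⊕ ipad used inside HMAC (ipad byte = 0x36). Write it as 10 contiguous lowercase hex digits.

5f5c5f5a36

Key "ijil" = 69 6a 69 6c is 4 bytes ≤ B = 5; zero-pad to 5 bytes: K' = 69 6a 69 6c 00.
XOR each byte with 0x36: 69⊕36=5f, 6a⊕36=5c, 69⊕36=5f, 6c⊕36=5a, 00⊕36=36.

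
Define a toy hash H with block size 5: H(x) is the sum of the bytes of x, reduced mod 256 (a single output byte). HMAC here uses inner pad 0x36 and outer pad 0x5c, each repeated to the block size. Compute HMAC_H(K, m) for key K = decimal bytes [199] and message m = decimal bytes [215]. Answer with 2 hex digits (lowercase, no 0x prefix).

Key decimal bytes [199] = c7 is 1 byte ≤ B = 5; zero-pad to 5 bytes: K' = c7 00 00 00 00.
K' ⊕ ipad = f1 36 36 36 36.  K' ⊕ opad = 9b 5c 5c 5c 5c.
Inner input = (K'⊕ipad) ∥ m = f1 36 36 36 36 ∥ d7.
Inner hash: sum = 241+54+54+54+54+215 = 672; mod 256 = 160 → a0.
Outer input = (K'⊕opad) ∥ inner = 9b 5c 5c 5c 5c ∥ a0.
Outer hash (tag): sum = 155+92+92+92+92+160 = 683; mod 256 = 171 → ab.

ab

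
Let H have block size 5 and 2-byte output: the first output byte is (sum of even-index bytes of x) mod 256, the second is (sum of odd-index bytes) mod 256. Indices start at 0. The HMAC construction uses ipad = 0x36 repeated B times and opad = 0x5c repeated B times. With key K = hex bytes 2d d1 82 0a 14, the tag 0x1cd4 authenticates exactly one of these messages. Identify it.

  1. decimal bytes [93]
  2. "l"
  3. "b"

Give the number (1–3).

3

Key hex bytes 2d d1 82 0a 14 is exactly B = 5 bytes: K' = 2d d1 82 0a 14.
K' ⊕ ipad = 1b e7 b4 3c 22; K' ⊕ opad = 71 8d de 56 48.
m1: inner = H(1b e7 b4 3c 22 5d) = f1 80; tag = H(71 8d de 56 48 f1 80) = 17d4
m2: inner = H(1b e7 b4 3c 22 6c) = f1 8f; tag = H(71 8d de 56 48 f1 8f) = 26d4
m3: inner = H(1b e7 b4 3c 22 62) = f1 85; tag = H(71 8d de 56 48 f1 85) = 1cd4 ← matches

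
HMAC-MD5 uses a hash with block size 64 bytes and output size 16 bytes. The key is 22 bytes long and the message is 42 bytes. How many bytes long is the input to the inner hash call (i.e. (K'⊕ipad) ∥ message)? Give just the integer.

106

Key is 22 ≤ 64 bytes, zero-padded: |K'| = 64.
Inner input = (K'⊕ipad) ∥ m → 64 + 42 = 106 bytes.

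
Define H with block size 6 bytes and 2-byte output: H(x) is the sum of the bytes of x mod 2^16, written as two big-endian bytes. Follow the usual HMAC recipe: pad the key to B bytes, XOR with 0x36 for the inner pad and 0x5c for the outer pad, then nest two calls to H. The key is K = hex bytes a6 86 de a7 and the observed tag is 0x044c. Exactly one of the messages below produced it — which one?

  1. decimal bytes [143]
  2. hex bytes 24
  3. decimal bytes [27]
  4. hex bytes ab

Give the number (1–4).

3

Key hex bytes a6 86 de a7 is 4 bytes ≤ B = 6; zero-pad to 6 bytes: K' = a6 86 de a7 00 00.
K' ⊕ ipad = 90 b0 e8 91 36 36; K' ⊕ opad = fa da 82 fb 5c 5c.
m1: inner = H(90 b0 e8 91 36 36 8f) = 03 b4; tag = H(fa da 82 fb 5c 5c 03 b4) = 04c0
m2: inner = H(90 b0 e8 91 36 36 24) = 03 49; tag = H(fa da 82 fb 5c 5c 03 49) = 0455
m3: inner = H(90 b0 e8 91 36 36 1b) = 03 40; tag = H(fa da 82 fb 5c 5c 03 40) = 044c ← matches
m4: inner = H(90 b0 e8 91 36 36 ab) = 03 d0; tag = H(fa da 82 fb 5c 5c 03 d0) = 04dc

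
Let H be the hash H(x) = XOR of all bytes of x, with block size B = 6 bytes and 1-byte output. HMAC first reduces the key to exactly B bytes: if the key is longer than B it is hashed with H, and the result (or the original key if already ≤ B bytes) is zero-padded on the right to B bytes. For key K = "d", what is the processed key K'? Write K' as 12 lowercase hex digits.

640000000000

Key "d" = 64 is 1 byte ≤ B = 6; zero-pad to 6 bytes: K' = 64 00 00 00 00 00.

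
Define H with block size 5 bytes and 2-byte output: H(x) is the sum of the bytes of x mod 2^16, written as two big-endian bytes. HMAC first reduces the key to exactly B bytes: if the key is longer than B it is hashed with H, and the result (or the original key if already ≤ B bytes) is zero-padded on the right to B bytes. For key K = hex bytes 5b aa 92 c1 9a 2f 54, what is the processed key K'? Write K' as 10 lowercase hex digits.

0375000000

|K| = 7 > B = 5, so first hash the key.
H(K): sum = 91+170+146+193+154+47+84 = 885 → 03 75.
Zero-pad H(K) = 03 75 to 5 bytes: K' = 03 75 00 00 00.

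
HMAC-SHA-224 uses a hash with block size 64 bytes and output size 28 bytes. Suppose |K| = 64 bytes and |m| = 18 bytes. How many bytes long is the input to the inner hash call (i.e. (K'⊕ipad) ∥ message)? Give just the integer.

82

Key is 64 ≤ 64 bytes, zero-padded: |K'| = 64.
Inner input = (K'⊕ipad) ∥ m → 64 + 18 = 82 bytes.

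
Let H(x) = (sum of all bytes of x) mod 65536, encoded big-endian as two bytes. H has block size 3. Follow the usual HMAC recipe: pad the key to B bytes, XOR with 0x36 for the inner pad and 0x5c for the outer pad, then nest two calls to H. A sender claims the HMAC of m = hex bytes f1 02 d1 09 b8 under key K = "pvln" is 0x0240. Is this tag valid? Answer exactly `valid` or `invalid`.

valid

Key "pvln" = 70 76 6c 6e is 4 bytes > B = 3, so hash it first: H(key) = 01 c0, then zero-pad to 3 bytes: K' = 01 c0 00.
K' ⊕ ipad = 37 f6 36; K' ⊕ opad = 5d 9c 5c.
Inner hash: sum = 55+246+54+241+2+209+9+184 = 1000 → 03 e8.
Outer hash (recomputed tag): sum = 93+156+92+3+232 = 576 → 02 40.
Recomputed tag = 0240; claimed = 0240 → match.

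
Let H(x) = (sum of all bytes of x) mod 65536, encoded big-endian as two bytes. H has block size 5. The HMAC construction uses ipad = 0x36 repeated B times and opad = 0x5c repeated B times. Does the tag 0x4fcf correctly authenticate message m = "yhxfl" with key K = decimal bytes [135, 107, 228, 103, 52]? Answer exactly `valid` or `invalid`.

Key decimal bytes [135, 107, 228, 103, 52] = 87 6b e4 67 34 is exactly B = 5 bytes: K' = 87 6b e4 67 34.
K' ⊕ ipad = b1 5d d2 51 02; K' ⊕ opad = db 37 b8 3b 68.
Inner hash: sum = 177+93+210+81+2+121+104+120+102+108 = 1118 → 04 5e.
Outer hash (recomputed tag): sum = 219+55+184+59+104+4+94 = 719 → 02 cf.
Recomputed tag = 02cf; claimed = 4fcf → mismatch.

invalid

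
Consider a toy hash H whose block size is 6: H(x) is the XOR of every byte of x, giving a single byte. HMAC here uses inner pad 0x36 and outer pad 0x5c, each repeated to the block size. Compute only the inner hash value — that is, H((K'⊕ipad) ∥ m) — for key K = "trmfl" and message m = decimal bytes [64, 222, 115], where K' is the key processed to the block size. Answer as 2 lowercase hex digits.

Key "trmfl" = 74 72 6d 66 6c is 5 bytes ≤ B = 6; zero-pad to 6 bytes: K' = 74 72 6d 66 6c 00.
K' ⊕ ipad = 42 44 5b 50 5a 36.
Inner input = 42 44 5b 50 5a 36 ∥ 40 de 73.
Inner hash: XOR 42⊕44⊕5b⊕50⊕5a⊕36⊕40⊕de⊕73 = 8c.

8c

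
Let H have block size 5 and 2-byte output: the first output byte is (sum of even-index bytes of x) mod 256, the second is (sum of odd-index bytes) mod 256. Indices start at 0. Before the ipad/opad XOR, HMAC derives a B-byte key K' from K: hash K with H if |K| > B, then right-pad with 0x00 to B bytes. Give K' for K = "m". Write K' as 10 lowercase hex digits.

Key "m" = 6d is 1 byte ≤ B = 5; zero-pad to 5 bytes: K' = 6d 00 00 00 00.

6d00000000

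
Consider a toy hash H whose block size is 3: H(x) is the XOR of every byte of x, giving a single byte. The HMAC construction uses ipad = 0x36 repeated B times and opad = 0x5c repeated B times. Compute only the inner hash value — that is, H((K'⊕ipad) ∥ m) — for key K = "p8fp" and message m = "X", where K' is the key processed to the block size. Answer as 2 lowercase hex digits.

30

Key "p8fp" = 70 38 66 70 is 4 bytes > B = 3, so hash it first: H(key) = 5e, then zero-pad to 3 bytes: K' = 5e 00 00.
K' ⊕ ipad = 68 36 36.
Inner input = 68 36 36 ∥ 58.
Inner hash: XOR 68⊕36⊕36⊕58 = 30.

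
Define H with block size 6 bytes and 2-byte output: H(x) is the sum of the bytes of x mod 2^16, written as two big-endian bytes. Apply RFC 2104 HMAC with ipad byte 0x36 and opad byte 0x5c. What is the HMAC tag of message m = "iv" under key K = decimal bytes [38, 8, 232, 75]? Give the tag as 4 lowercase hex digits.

0347

Key decimal bytes [38, 8, 232, 75] = 26 08 e8 4b is 4 bytes ≤ B = 6; zero-pad to 6 bytes: K' = 26 08 e8 4b 00 00.
K' ⊕ ipad = 10 3e de 7d 36 36.  K' ⊕ opad = 7a 54 b4 17 5c 5c.
Inner input = (K'⊕ipad) ∥ m = 10 3e de 7d 36 36 ∥ 69 76.
Inner hash: sum = 16+62+222+125+54+54+105+118 = 756 → 02 f4.
Outer input = (K'⊕opad) ∥ inner = 7a 54 b4 17 5c 5c ∥ 02 f4.
Outer hash (tag): sum = 122+84+180+23+92+92+2+244 = 839 → 03 47.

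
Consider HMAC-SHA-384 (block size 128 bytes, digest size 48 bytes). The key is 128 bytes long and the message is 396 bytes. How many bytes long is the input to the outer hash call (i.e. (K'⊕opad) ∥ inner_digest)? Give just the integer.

176

Key is 128 ≤ 128 bytes, zero-padded: |K'| = 128.
Outer input = (K'⊕opad) ∥ H(inner) → 128 + 48 = 176 bytes.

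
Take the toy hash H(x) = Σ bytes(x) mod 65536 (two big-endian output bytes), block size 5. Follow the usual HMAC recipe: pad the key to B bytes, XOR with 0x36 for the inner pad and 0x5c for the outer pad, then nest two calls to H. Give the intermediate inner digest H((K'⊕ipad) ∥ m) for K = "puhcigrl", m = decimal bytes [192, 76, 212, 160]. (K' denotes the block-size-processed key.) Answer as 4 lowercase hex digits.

Key "puhcigrl" = 70 75 68 63 69 67 72 6c is 8 bytes > B = 5, so hash it first: H(key) = 03 5e, then zero-pad to 5 bytes: K' = 03 5e 00 00 00.
K' ⊕ ipad = 35 68 36 36 36.
Inner input = 35 68 36 36 36 ∥ c0 4c d4 a0.
Inner hash: sum = 53+104+54+54+54+192+76+212+160 = 959 → 03 bf.

03bf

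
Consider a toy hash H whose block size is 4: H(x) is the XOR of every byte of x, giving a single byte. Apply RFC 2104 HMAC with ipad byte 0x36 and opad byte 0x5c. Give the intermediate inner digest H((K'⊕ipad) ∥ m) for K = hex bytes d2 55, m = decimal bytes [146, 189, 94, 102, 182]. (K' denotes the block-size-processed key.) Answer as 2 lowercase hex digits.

26

Key hex bytes d2 55 is 2 bytes ≤ B = 4; zero-pad to 4 bytes: K' = d2 55 00 00.
K' ⊕ ipad = e4 63 36 36.
Inner input = e4 63 36 36 ∥ 92 bd 5e 66 b6.
Inner hash: XOR e4⊕63⊕36⊕36⊕92⊕bd⊕5e⊕66⊕b6 = 26.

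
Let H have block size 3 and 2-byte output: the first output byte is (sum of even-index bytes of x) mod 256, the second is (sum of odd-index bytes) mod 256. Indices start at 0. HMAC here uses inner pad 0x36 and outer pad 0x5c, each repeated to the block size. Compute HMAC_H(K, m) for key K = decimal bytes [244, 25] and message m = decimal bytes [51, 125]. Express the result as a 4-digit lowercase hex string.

66ba

Key decimal bytes [244, 25] = f4 19 is 2 bytes ≤ B = 3; zero-pad to 3 bytes: K' = f4 19 00.
K' ⊕ ipad = c2 2f 36.  K' ⊕ opad = a8 45 5c.
Inner input = (K'⊕ipad) ∥ m = c2 2f 36 ∥ 33 7d.
Inner hash: even-index sum = 373 mod 256 = 117; odd-index sum = 98 mod 256 = 98 → 75 62.
Outer input = (K'⊕opad) ∥ inner = a8 45 5c ∥ 75 62.
Outer hash (tag): even-index sum = 358 mod 256 = 102; odd-index sum = 186 mod 256 = 186 → 66 ba.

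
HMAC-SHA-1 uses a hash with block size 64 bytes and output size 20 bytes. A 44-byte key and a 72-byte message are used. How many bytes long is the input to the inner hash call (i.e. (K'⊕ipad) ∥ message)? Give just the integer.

136

Key is 44 ≤ 64 bytes, zero-padded: |K'| = 64.
Inner input = (K'⊕ipad) ∥ m → 64 + 72 = 136 bytes.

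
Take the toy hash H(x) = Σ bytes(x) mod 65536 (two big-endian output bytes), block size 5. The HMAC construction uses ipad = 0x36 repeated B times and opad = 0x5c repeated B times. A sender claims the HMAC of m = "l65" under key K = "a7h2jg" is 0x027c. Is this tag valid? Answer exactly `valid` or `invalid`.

invalid

Key "a7h2jg" = 61 37 68 32 6a 67 is 6 bytes > B = 5, so hash it first: H(key) = 02 03, then zero-pad to 5 bytes: K' = 02 03 00 00 00.
K' ⊕ ipad = 34 35 36 36 36; K' ⊕ opad = 5e 5f 5c 5c 5c.
Inner hash: sum = 52+53+54+54+54+108+54+53 = 482 → 01 e2.
Outer hash (recomputed tag): sum = 94+95+92+92+92+1+226 = 692 → 02 b4.
Recomputed tag = 02b4; claimed = 027c → mismatch.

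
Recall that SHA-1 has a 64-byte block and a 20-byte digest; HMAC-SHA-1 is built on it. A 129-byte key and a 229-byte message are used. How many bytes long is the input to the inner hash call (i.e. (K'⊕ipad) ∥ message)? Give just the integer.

Key is 129 > 64 bytes, so it is hashed to 20 bytes then zero-padded to 64: |K'| = 64.
Inner input = (K'⊕ipad) ∥ m → 64 + 229 = 293 bytes.

293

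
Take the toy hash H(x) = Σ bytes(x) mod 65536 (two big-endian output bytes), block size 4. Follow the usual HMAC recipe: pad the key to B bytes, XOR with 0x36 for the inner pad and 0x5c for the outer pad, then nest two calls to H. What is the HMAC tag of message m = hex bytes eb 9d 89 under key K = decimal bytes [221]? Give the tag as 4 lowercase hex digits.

0236

Key decimal bytes [221] = dd is 1 byte ≤ B = 4; zero-pad to 4 bytes: K' = dd 00 00 00.
K' ⊕ ipad = eb 36 36 36.  K' ⊕ opad = 81 5c 5c 5c.
Inner input = (K'⊕ipad) ∥ m = eb 36 36 36 ∥ eb 9d 89.
Inner hash: sum = 235+54+54+54+235+157+137 = 926 → 03 9e.
Outer input = (K'⊕opad) ∥ inner = 81 5c 5c 5c ∥ 03 9e.
Outer hash (tag): sum = 129+92+92+92+3+158 = 566 → 02 36.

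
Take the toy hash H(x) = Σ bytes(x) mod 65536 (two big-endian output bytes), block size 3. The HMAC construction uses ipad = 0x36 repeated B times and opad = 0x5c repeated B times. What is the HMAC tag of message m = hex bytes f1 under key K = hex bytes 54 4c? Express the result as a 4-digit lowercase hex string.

0079

Key hex bytes 54 4c is 2 bytes ≤ B = 3; zero-pad to 3 bytes: K' = 54 4c 00.
K' ⊕ ipad = 62 7a 36.  K' ⊕ opad = 08 10 5c.
Inner input = (K'⊕ipad) ∥ m = 62 7a 36 ∥ f1.
Inner hash: sum = 98+122+54+241 = 515 → 02 03.
Outer input = (K'⊕opad) ∥ inner = 08 10 5c ∥ 02 03.
Outer hash (tag): sum = 8+16+92+2+3 = 121 → 00 79.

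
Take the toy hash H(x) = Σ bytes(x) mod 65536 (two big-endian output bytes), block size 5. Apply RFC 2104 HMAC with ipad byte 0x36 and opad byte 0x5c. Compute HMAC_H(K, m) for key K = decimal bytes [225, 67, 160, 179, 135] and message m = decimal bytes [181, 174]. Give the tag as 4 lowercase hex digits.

Key decimal bytes [225, 67, 160, 179, 135] = e1 43 a0 b3 87 is exactly B = 5 bytes: K' = e1 43 a0 b3 87.
K' ⊕ ipad = d7 75 96 85 b1.  K' ⊕ opad = bd 1f fc ef db.
Inner input = (K'⊕ipad) ∥ m = d7 75 96 85 b1 ∥ b5 ae.
Inner hash: sum = 215+117+150+133+177+181+174 = 1147 → 04 7b.
Outer input = (K'⊕opad) ∥ inner = bd 1f fc ef db ∥ 04 7b.
Outer hash (tag): sum = 189+31+252+239+219+4+123 = 1057 → 04 21.

0421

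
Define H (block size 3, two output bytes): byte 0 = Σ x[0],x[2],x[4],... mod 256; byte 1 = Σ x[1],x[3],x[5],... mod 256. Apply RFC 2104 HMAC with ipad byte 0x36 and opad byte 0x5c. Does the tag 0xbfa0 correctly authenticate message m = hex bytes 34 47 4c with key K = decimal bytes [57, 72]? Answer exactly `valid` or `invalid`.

valid

Key decimal bytes [57, 72] = 39 48 is 2 bytes ≤ B = 3; zero-pad to 3 bytes: K' = 39 48 00.
K' ⊕ ipad = 0f 7e 36; K' ⊕ opad = 65 14 5c.
Inner hash: even-index sum = 140 mod 256 = 140; odd-index sum = 254 mod 256 = 254 → 8c fe.
Outer hash (recomputed tag): even-index sum = 447 mod 256 = 191; odd-index sum = 160 mod 256 = 160 → bf a0.
Recomputed tag = bfa0; claimed = bfa0 → match.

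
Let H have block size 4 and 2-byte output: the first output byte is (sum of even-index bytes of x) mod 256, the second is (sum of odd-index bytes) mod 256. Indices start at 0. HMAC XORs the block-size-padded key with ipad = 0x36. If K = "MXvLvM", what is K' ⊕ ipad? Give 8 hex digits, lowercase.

Key "MXvLvM" = 4d 58 76 4c 76 4d is 6 bytes > B = 4, so hash it first: H(key) = 39 f1, then zero-pad to 4 bytes: K' = 39 f1 00 00.
XOR each byte with 0x36: 39⊕36=0f, f1⊕36=c7, 00⊕36=36, 00⊕36=36.

0fc73636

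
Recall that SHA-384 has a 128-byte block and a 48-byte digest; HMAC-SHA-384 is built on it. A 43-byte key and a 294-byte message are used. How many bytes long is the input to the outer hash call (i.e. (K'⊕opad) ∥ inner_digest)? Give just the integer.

176

Key is 43 ≤ 128 bytes, zero-padded: |K'| = 128.
Outer input = (K'⊕opad) ∥ H(inner) → 128 + 48 = 176 bytes.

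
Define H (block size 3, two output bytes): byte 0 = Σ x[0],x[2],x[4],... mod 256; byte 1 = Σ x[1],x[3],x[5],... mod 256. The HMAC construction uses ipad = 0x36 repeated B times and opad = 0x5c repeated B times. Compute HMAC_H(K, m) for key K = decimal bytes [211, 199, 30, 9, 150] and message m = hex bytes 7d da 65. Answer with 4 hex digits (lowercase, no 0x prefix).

Key decimal bytes [211, 199, 30, 9, 150] = d3 c7 1e 09 96 is 5 bytes > B = 3, so hash it first: H(key) = 87 d0, then zero-pad to 3 bytes: K' = 87 d0 00.
K' ⊕ ipad = b1 e6 36.  K' ⊕ opad = db 8c 5c.
Inner input = (K'⊕ipad) ∥ m = b1 e6 36 ∥ 7d da 65.
Inner hash: even-index sum = 449 mod 256 = 193; odd-index sum = 456 mod 256 = 200 → c1 c8.
Outer input = (K'⊕opad) ∥ inner = db 8c 5c ∥ c1 c8.
Outer hash (tag): even-index sum = 511 mod 256 = 255; odd-index sum = 333 mod 256 = 77 → ff 4d.

ff4d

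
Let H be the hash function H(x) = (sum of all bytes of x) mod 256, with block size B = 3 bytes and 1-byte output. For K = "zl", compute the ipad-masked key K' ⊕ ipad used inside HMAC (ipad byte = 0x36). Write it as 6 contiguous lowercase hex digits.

Key "zl" = 7a 6c is 2 bytes ≤ B = 3; zero-pad to 3 bytes: K' = 7a 6c 00.
XOR each byte with 0x36: 7a⊕36=4c, 6c⊕36=5a, 00⊕36=36.

4c5a36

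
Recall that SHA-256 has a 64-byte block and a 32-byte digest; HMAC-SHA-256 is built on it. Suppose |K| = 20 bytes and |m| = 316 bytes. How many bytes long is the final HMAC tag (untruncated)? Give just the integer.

32

The tag is one SHA-256 digest: 32 bytes.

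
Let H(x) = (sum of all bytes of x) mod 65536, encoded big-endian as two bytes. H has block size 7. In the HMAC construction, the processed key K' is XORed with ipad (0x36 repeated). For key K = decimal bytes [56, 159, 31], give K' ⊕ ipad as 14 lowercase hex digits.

Key decimal bytes [56, 159, 31] = 38 9f 1f is 3 bytes ≤ B = 7; zero-pad to 7 bytes: K' = 38 9f 1f 00 00 00 00.
XOR each byte with 0x36: 38⊕36=0e, 9f⊕36=a9, 1f⊕36=29, 00⊕36=36, 00⊕36=36, 00⊕36=36, 00⊕36=36.

0ea92936363636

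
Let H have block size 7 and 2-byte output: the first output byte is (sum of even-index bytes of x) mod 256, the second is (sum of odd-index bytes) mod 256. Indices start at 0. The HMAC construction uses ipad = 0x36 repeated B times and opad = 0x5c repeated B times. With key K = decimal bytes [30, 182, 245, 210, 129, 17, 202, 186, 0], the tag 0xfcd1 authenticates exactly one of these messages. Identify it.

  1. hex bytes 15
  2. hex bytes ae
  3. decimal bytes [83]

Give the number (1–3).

Key decimal bytes [30, 182, 245, 210, 129, 17, 202, 186, 0] = 1e b6 f5 d2 81 11 ca ba 00 is 9 bytes > B = 7, so hash it first: H(key) = 5e 53, then zero-pad to 7 bytes: K' = 5e 53 00 00 00 00 00.
K' ⊕ ipad = 68 65 36 36 36 36 36; K' ⊕ opad = 02 0f 5c 5c 5c 5c 5c.
m1: inner = H(68 65 36 36 36 36 36 15) = 0a e6; tag = H(02 0f 5c 5c 5c 5c 5c 0a e6) = fcd1 ← matches
m2: inner = H(68 65 36 36 36 36 36 ae) = 0a 7f; tag = H(02 0f 5c 5c 5c 5c 5c 0a 7f) = 95d1
m3: inner = H(68 65 36 36 36 36 36 53) = 0a 24; tag = H(02 0f 5c 5c 5c 5c 5c 0a 24) = 3ad1

1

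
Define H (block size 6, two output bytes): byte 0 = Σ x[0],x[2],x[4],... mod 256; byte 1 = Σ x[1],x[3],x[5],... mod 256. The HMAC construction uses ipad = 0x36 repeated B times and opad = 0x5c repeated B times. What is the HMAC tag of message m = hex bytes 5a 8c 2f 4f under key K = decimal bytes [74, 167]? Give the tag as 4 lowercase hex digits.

Key decimal bytes [74, 167] = 4a a7 is 2 bytes ≤ B = 6; zero-pad to 6 bytes: K' = 4a a7 00 00 00 00.
K' ⊕ ipad = 7c 91 36 36 36 36.  K' ⊕ opad = 16 fb 5c 5c 5c 5c.
Inner input = (K'⊕ipad) ∥ m = 7c 91 36 36 36 36 ∥ 5a 8c 2f 4f.
Inner hash: even-index sum = 369 mod 256 = 113; odd-index sum = 472 mod 256 = 216 → 71 d8.
Outer input = (K'⊕opad) ∥ inner = 16 fb 5c 5c 5c 5c ∥ 71 d8.
Outer hash (tag): even-index sum = 319 mod 256 = 63; odd-index sum = 651 mod 256 = 139 → 3f 8b.

3f8b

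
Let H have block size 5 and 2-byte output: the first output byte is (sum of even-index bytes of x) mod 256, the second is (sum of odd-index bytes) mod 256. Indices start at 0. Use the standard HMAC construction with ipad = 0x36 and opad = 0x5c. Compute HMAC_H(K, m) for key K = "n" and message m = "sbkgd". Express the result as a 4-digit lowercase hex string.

Key "n" = 6e is 1 byte ≤ B = 5; zero-pad to 5 bytes: K' = 6e 00 00 00 00.
K' ⊕ ipad = 58 36 36 36 36.  K' ⊕ opad = 32 5c 5c 5c 5c.
Inner input = (K'⊕ipad) ∥ m = 58 36 36 36 36 ∥ 73 62 6b 67 64.
Inner hash: even-index sum = 397 mod 256 = 141; odd-index sum = 430 mod 256 = 174 → 8d ae.
Outer input = (K'⊕opad) ∥ inner = 32 5c 5c 5c 5c ∥ 8d ae.
Outer hash (tag): even-index sum = 408 mod 256 = 152; odd-index sum = 325 mod 256 = 69 → 98 45.

9845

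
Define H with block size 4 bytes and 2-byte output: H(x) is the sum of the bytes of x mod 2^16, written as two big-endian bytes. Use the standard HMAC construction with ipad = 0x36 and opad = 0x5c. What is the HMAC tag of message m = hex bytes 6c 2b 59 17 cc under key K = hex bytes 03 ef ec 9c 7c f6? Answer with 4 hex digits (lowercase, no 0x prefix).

Key hex bytes 03 ef ec 9c 7c f6 is 6 bytes > B = 4, so hash it first: H(key) = 03 ec, then zero-pad to 4 bytes: K' = 03 ec 00 00.
K' ⊕ ipad = 35 da 36 36.  K' ⊕ opad = 5f b0 5c 5c.
Inner input = (K'⊕ipad) ∥ m = 35 da 36 36 ∥ 6c 2b 59 17 cc.
Inner hash: sum = 53+218+54+54+108+43+89+23+204 = 846 → 03 4e.
Outer input = (K'⊕opad) ∥ inner = 5f b0 5c 5c ∥ 03 4e.
Outer hash (tag): sum = 95+176+92+92+3+78 = 536 → 02 18.

0218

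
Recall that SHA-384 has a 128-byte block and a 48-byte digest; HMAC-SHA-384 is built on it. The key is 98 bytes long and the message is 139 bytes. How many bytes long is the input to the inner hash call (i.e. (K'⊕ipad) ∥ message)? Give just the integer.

267

Key is 98 ≤ 128 bytes, zero-padded: |K'| = 128.
Inner input = (K'⊕ipad) ∥ m → 128 + 139 = 267 bytes.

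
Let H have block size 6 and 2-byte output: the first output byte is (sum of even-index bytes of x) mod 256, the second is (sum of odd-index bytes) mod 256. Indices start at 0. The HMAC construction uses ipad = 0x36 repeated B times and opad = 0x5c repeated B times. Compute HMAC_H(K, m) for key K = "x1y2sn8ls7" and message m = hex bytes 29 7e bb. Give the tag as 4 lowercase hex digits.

Key "x1y2sn8ls7" = 78 31 79 32 73 6e 38 6c 73 37 is 10 bytes > B = 6, so hash it first: H(key) = 0f 74, then zero-pad to 6 bytes: K' = 0f 74 00 00 00 00.
K' ⊕ ipad = 39 42 36 36 36 36.  K' ⊕ opad = 53 28 5c 5c 5c 5c.
Inner input = (K'⊕ipad) ∥ m = 39 42 36 36 36 36 ∥ 29 7e bb.
Inner hash: even-index sum = 393 mod 256 = 137; odd-index sum = 300 mod 256 = 44 → 89 2c.
Outer input = (K'⊕opad) ∥ inner = 53 28 5c 5c 5c 5c ∥ 89 2c.
Outer hash (tag): even-index sum = 404 mod 256 = 148; odd-index sum = 268 mod 256 = 12 → 94 0c.

940c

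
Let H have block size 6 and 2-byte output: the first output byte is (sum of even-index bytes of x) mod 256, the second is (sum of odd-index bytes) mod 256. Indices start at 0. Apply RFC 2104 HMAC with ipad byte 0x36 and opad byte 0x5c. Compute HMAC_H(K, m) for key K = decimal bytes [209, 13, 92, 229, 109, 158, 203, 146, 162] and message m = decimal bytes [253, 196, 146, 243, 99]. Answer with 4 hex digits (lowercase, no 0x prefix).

a26d

Key decimal bytes [209, 13, 92, 229, 109, 158, 203, 146, 162] = d1 0d 5c e5 6d 9e cb 92 a2 is 9 bytes > B = 6, so hash it first: H(key) = 07 22, then zero-pad to 6 bytes: K' = 07 22 00 00 00 00.
K' ⊕ ipad = 31 14 36 36 36 36.  K' ⊕ opad = 5b 7e 5c 5c 5c 5c.
Inner input = (K'⊕ipad) ∥ m = 31 14 36 36 36 36 ∥ fd c4 92 f3 63.
Inner hash: even-index sum = 655 mod 256 = 143; odd-index sum = 567 mod 256 = 55 → 8f 37.
Outer input = (K'⊕opad) ∥ inner = 5b 7e 5c 5c 5c 5c ∥ 8f 37.
Outer hash (tag): even-index sum = 418 mod 256 = 162; odd-index sum = 365 mod 256 = 109 → a2 6d.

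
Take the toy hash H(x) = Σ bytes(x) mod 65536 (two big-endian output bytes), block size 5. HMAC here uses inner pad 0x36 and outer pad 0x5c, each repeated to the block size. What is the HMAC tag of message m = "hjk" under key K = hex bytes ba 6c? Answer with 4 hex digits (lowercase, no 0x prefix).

Key hex bytes ba 6c is 2 bytes ≤ B = 5; zero-pad to 5 bytes: K' = ba 6c 00 00 00.
K' ⊕ ipad = 8c 5a 36 36 36.  K' ⊕ opad = e6 30 5c 5c 5c.
Inner input = (K'⊕ipad) ∥ m = 8c 5a 36 36 36 ∥ 68 6a 6b.
Inner hash: sum = 140+90+54+54+54+104+106+107 = 709 → 02 c5.
Outer input = (K'⊕opad) ∥ inner = e6 30 5c 5c 5c ∥ 02 c5.
Outer hash (tag): sum = 230+48+92+92+92+2+197 = 753 → 02 f1.

02f1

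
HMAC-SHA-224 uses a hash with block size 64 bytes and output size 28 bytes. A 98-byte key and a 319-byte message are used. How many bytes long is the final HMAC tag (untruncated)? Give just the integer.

28

The tag is one SHA-224 digest: 28 bytes.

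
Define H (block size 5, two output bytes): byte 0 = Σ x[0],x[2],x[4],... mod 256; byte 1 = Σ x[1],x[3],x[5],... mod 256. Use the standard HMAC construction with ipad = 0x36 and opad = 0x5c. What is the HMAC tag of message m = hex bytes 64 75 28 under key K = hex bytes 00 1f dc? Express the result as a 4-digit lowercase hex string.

Key hex bytes 00 1f dc is 3 bytes ≤ B = 5; zero-pad to 5 bytes: K' = 00 1f dc 00 00.
K' ⊕ ipad = 36 29 ea 36 36.  K' ⊕ opad = 5c 43 80 5c 5c.
Inner input = (K'⊕ipad) ∥ m = 36 29 ea 36 36 ∥ 64 75 28.
Inner hash: even-index sum = 459 mod 256 = 203; odd-index sum = 235 mod 256 = 235 → cb eb.
Outer input = (K'⊕opad) ∥ inner = 5c 43 80 5c 5c ∥ cb eb.
Outer hash (tag): even-index sum = 547 mod 256 = 35; odd-index sum = 362 mod 256 = 106 → 23 6a.

236a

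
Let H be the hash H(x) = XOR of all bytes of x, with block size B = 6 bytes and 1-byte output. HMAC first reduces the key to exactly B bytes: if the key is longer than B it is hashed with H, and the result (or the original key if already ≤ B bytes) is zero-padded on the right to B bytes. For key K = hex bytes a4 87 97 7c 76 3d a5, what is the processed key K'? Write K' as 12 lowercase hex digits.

|K| = 7 > B = 6, so first hash the key.
H(K): XOR a4⊕87⊕97⊕7c⊕76⊕3d⊕a5 = 26.
Zero-pad H(K) = 26 to 6 bytes: K' = 26 00 00 00 00 00.

260000000000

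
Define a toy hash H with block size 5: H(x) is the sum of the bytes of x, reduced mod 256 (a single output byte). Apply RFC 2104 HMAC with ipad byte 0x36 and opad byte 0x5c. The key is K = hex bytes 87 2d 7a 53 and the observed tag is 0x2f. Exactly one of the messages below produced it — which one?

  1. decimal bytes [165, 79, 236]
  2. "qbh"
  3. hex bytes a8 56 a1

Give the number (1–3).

3

Key hex bytes 87 2d 7a 53 is 4 bytes ≤ B = 5; zero-pad to 5 bytes: K' = 87 2d 7a 53 00.
K' ⊕ ipad = b1 1b 4c 65 36; K' ⊕ opad = db 71 26 0f 5c.
m1: inner = H(b1 1b 4c 65 36 a5 4f ec) = 93; tag = H(db 71 26 0f 5c 93) = 70
m2: inner = H(b1 1b 4c 65 36 71 62 68) = ee; tag = H(db 71 26 0f 5c ee) = cb
m3: inner = H(b1 1b 4c 65 36 a8 56 a1) = 52; tag = H(db 71 26 0f 5c 52) = 2f ← matches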